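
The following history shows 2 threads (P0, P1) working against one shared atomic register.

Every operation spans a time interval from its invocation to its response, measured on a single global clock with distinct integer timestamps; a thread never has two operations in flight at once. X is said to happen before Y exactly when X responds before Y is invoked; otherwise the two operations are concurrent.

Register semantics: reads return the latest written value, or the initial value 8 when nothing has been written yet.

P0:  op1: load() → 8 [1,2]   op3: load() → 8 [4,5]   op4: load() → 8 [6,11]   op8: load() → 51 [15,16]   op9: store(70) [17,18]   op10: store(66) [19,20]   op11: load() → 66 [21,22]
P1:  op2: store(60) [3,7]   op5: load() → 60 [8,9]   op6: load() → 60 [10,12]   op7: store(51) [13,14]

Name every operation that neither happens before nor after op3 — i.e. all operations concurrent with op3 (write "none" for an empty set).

overlap test against op3 [4,5]: concurrent iff the interval meets 4..5
op1 [1,2]: before
op2 [3,7]: concurrent
op4 [6,11]: after
op5 [8,9]: after
op6 [10,12]: after
op7 [13,14]: after
op8 [15,16]: after
op9 [17,18]: after
op10 [19,20]: after
op11 [21,22]: after

op2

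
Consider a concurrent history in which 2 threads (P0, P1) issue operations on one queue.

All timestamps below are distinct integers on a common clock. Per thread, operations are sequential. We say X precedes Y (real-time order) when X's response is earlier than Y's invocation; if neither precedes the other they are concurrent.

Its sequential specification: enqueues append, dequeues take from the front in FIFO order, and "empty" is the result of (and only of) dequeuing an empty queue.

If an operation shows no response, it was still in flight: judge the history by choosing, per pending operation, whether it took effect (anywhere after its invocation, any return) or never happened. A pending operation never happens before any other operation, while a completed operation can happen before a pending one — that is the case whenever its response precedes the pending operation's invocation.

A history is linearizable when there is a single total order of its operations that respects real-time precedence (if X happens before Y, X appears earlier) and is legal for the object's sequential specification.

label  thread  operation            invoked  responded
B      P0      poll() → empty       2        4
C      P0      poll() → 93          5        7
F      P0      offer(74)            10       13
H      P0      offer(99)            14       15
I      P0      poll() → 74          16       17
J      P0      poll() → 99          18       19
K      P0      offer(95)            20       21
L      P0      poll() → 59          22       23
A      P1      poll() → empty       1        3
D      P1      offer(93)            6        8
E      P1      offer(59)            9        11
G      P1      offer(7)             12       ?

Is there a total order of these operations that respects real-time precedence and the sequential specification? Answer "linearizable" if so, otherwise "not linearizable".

the violation lands at event 19, J's response at time 19: events 1..18 linearize, events 1..19 do not
the 9 completed operations admit 8 real-time orders; each fails the queue replay
no escape via the 1 pending operation (G): every completion choice fails
take A, B, C, D, E, F, H, I, J (pending dropped): step 3 already fails, because C poll() → 93 cannot occur there
take A, B, C, D, F, E, H, I, J (pending dropped): step 3 already fails, because C poll() → 93 cannot occur there

not linearizable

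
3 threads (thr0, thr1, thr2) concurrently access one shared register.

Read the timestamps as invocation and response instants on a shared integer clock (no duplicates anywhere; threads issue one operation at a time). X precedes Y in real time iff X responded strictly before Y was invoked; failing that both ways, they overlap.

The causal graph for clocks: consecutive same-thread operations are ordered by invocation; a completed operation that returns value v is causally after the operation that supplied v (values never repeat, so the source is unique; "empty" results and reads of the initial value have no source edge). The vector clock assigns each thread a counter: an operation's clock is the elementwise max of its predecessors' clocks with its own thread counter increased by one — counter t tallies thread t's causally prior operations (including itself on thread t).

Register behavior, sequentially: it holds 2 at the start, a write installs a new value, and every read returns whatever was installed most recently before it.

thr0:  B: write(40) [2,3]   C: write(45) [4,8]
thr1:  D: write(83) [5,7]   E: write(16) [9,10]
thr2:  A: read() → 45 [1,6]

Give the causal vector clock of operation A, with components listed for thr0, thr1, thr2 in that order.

(2, 0, 1)

D, invoked 5, has no incoming edges; only thr1's bump applies → (0, 1, 0)
B, invoked 2, has no incoming edges; only thr0's bump applies → (1, 0, 0)
VC(E, invoked at 9): max of VC(D)=(0, 1, 0), then +1 on thread thr1 → (0, 2, 0)
VC(C, invoked at 4): max of VC(B)=(1, 0, 0), then +1 on thread thr0 → (2, 0, 0)
VC(A, invoked at 1): max of VC(C)=(2, 0, 0), then +1 on thread thr2 → (2, 0, 1)
target: VC(A) = (2, 0, 1)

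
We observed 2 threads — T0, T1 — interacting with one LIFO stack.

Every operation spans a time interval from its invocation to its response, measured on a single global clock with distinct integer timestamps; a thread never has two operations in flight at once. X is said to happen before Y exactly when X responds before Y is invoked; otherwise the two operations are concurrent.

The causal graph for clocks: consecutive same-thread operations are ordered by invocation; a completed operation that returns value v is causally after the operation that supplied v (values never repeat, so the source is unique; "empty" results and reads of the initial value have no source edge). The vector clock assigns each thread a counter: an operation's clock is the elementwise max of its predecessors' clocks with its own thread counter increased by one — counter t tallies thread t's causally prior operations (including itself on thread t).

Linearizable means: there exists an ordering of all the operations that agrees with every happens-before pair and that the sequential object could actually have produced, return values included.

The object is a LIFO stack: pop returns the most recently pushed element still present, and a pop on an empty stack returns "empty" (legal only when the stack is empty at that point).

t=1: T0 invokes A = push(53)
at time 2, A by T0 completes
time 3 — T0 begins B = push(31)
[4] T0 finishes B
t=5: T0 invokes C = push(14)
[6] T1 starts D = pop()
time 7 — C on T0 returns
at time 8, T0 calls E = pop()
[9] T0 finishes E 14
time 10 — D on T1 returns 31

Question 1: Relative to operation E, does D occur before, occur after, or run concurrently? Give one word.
Answer: concurrent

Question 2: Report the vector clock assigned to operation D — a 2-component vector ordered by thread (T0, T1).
Answer: (2, 1)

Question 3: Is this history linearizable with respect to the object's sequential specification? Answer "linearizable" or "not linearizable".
linearizable

a witness: A, B, C, E, D
step 1: A push(53) — stack <53>
step 2: B push(31) — stack <53,31>
step 3: C push(14) — stack <53,31,14>
step 4: E pop() → 14 — stack <53,31>
step 5: D pop() → 31 — stack <53>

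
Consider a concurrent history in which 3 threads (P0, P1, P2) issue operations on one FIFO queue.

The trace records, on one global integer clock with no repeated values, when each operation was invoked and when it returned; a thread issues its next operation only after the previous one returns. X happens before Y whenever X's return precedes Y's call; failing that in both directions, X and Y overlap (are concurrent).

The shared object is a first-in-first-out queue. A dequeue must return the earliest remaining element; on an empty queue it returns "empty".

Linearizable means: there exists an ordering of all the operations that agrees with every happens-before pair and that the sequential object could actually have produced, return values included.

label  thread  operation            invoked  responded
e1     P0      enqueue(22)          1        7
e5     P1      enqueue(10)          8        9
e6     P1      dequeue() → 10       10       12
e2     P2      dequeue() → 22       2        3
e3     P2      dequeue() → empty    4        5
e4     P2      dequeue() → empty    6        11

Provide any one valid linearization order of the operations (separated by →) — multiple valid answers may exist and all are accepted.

1. e1 enqueue(22), leaving queue <22>
2. e2 dequeue() → 22, leaving queue <>
3. e3 dequeue() → empty, leaving queue <>
4. e4 dequeue() → empty, leaving queue <>
5. e5 enqueue(10), leaving queue <10>
6. e6 dequeue() → 10, leaving queue <>

e1 → e2 → e3 → e4 → e5 → e6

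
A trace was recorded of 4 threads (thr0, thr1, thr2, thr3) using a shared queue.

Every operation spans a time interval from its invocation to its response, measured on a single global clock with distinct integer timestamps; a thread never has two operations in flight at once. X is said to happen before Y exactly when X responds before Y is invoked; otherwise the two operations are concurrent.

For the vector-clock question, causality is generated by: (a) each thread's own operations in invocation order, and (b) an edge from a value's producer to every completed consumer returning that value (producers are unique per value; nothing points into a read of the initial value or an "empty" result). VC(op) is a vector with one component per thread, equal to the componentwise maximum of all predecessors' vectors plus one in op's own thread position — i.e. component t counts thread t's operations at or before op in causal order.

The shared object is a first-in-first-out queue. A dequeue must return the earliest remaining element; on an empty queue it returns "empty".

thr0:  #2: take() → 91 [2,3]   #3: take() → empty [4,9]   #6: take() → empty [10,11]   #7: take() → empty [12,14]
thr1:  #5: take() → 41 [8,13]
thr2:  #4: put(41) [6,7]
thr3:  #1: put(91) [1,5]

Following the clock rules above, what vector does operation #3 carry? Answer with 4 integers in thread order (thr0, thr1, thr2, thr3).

(2, 0, 0, 1)

#1 (invocation 1): nothing precedes it; thr3's component alone gives (0, 0, 0, 1)
#4 (invocation 6): nothing precedes it; thr2's component alone gives (0, 0, 1, 0)
#5 (invocation 8): componentwise max over VC(#4)=(0, 0, 1, 0), +1 at thr1, giving (0, 1, 1, 0)
#2 (invocation 2): componentwise max over VC(#1)=(0, 0, 0, 1), +1 at thr0, giving (1, 0, 0, 1)
#3 (invocation 4): componentwise max over VC(#2)=(1, 0, 0, 1), +1 at thr0, giving (2, 0, 0, 1)
#6 (invocation 10): componentwise max over VC(#3)=(2, 0, 0, 1), +1 at thr0, giving (3, 0, 0, 1)
#7 (invocation 12): componentwise max over VC(#6)=(3, 0, 0, 1), +1 at thr0, giving (4, 0, 0, 1)
target: VC(#3) = (2, 0, 0, 1)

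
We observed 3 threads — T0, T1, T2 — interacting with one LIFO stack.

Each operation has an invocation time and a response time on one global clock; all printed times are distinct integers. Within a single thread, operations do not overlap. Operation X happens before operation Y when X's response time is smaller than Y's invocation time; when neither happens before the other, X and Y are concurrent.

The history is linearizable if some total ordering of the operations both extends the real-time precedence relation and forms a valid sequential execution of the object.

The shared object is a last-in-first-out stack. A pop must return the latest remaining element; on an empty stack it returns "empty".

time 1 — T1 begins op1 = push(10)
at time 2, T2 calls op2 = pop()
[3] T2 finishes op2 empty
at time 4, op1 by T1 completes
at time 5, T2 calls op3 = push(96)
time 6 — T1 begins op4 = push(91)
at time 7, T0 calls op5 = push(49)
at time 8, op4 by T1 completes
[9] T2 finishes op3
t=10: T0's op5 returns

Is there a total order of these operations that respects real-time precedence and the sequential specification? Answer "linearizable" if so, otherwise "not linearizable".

one valid linearization: op2, op1, op3, op4, op5
after step 1 (op2 pop() → empty): stack <>
after step 2 (op1 push(10)): stack <10>
after step 3 (op3 push(96)): stack <10,96>
after step 4 (op4 push(91)): stack <10,96,91>
after step 5 (op5 push(49)): stack <10,96,91,49>

linearizable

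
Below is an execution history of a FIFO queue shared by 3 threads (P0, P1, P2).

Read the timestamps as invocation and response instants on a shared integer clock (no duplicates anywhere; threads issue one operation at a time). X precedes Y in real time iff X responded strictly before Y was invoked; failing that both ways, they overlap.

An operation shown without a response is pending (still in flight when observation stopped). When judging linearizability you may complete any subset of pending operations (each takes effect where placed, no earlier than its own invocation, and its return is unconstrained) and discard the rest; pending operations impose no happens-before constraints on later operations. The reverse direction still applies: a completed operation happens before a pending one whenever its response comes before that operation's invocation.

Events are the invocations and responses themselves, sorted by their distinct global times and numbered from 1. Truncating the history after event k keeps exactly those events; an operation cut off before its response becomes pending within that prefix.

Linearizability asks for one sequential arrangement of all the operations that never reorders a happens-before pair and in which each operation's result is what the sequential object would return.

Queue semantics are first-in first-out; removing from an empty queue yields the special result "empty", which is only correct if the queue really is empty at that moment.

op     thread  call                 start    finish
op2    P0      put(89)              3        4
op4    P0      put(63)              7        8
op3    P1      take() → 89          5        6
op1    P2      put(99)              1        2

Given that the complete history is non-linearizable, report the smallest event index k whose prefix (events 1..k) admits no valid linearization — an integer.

events 1..5 are linearizable, e.g. via op1, op2:
1. op1 put(99), leaving queue <99>
2. op2 put(89), leaving queue <99,89>
at event 6 (op3's time-6 response) nothing linearizes any more
one such order, op1, op2, op3, breaks at step 3 where op3 take() → 89 is illegal

6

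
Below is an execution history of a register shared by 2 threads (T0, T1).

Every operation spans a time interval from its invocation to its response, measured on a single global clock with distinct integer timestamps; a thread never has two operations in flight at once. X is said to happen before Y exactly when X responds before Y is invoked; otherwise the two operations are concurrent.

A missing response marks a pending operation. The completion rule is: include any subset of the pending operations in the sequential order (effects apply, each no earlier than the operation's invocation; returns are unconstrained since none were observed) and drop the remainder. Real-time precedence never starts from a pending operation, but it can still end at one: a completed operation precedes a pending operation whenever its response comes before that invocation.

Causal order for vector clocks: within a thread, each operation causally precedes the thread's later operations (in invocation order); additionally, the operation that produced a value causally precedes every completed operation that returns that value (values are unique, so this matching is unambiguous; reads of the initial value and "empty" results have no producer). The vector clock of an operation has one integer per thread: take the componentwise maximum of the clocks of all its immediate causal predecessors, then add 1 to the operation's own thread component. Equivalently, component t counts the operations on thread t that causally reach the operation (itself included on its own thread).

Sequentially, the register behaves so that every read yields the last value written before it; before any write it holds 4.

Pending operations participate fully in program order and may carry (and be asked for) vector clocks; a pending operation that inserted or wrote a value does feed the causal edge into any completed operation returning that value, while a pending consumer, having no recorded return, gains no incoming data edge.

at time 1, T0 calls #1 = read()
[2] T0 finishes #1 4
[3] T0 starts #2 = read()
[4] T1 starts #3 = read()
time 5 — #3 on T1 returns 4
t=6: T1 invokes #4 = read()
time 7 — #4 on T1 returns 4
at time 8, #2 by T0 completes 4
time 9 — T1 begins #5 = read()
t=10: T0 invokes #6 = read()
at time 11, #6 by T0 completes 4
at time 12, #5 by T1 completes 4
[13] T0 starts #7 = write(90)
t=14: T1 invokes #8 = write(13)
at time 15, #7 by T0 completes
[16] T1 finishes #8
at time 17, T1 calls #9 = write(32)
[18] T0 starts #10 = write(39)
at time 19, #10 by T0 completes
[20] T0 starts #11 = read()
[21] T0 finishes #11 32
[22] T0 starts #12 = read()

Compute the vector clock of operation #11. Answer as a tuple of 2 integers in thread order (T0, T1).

(6, 5)

no predecessors for #3 (invoked 4): T1 increments from zero → (0, 1)
no predecessors for #1 (invoked 1): T0 increments from zero → (1, 0)
from VC(#3)=(0, 1), #4 (invoked 6) maxes components and bumps T1 → (0, 2)
from VC(#1)=(1, 0), #2 (invoked 3) maxes components and bumps T0 → (2, 0)
from VC(#4)=(0, 2), #5 (invoked 9) maxes components and bumps T1 → (0, 3)
from VC(#2)=(2, 0), #6 (invoked 10) maxes components and bumps T0 → (3, 0)
from VC(#5)=(0, 3), #8 (invoked 14) maxes components and bumps T1 → (0, 4)
from VC(#6)=(3, 0), #7 (invoked 13) maxes components and bumps T0 → (4, 0)
from VC(#8)=(0, 4), #9 (invoked 17) maxes components and bumps T1 → (0, 5)
from VC(#7)=(4, 0), #10 (invoked 18) maxes components and bumps T0 → (5, 0)
from VC(#9)=(0, 5), VC(#10)=(5, 0), #11 (invoked 20) maxes components and bumps T0 → (6, 5)
from VC(#11)=(6, 5), #12 (invoked 22) maxes components and bumps T0 → (7, 5)
target: VC(#11) = (6, 5)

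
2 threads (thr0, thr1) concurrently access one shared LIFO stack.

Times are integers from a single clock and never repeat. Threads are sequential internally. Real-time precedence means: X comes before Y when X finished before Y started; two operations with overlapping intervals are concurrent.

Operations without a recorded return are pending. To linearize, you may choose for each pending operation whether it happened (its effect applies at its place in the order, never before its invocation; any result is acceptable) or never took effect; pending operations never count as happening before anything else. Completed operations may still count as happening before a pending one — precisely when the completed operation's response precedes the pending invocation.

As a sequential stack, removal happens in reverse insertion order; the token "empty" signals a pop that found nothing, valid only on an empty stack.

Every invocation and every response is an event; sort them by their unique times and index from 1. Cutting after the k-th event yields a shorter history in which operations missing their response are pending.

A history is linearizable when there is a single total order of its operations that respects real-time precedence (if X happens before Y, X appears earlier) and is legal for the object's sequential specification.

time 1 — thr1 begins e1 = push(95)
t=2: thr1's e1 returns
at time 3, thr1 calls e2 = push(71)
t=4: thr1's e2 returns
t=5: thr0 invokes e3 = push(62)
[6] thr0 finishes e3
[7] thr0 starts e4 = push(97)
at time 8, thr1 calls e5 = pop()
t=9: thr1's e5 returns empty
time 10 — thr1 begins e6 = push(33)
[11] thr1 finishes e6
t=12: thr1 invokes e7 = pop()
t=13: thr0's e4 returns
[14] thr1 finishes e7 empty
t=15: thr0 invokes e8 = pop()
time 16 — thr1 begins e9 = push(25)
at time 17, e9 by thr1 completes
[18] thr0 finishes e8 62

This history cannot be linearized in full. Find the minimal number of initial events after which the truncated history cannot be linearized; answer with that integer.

9

one valid order for events 1..8 is e1, e2, e3:
after step 1 (e1 push(95)): stack <95>
after step 2 (e2 push(71)): stack <95,71>
after step 3 (e3 push(62)): stack <95,71,62>
event 9 — e5's response, time 9 — after it, nothing linearizes
no completion choice of the 1 pending operation (e4) rescues it — every subset was tried
take e1, e2, e3, e5 (pending dropped): step 4 already fails, because e5 pop() → empty cannot occur there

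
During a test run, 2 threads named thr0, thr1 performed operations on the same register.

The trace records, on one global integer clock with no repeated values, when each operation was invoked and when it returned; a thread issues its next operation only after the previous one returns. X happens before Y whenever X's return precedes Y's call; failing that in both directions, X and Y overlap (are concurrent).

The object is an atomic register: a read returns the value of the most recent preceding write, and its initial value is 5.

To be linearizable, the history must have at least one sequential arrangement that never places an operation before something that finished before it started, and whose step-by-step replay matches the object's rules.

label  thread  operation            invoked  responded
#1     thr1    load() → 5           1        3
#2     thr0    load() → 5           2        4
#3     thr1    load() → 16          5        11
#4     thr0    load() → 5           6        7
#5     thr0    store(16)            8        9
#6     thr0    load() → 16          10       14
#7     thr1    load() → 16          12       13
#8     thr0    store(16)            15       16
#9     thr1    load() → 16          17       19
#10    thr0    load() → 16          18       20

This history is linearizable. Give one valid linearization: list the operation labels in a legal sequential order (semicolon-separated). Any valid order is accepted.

#1; #2; #4; #5; #3; #6; #7; #8; #9; #10

after step 1 (#1 load() → 5): value 5
after step 2 (#2 load() → 5): value 5
after step 3 (#4 load() → 5): value 5
after step 4 (#5 store(16)): value 16
after step 5 (#3 load() → 16): value 16
after step 6 (#6 load() → 16): value 16
after step 7 (#7 load() → 16): value 16
after step 8 (#8 store(16)): value 16
after step 9 (#9 load() → 16): value 16
after step 10 (#10 load() → 16): value 16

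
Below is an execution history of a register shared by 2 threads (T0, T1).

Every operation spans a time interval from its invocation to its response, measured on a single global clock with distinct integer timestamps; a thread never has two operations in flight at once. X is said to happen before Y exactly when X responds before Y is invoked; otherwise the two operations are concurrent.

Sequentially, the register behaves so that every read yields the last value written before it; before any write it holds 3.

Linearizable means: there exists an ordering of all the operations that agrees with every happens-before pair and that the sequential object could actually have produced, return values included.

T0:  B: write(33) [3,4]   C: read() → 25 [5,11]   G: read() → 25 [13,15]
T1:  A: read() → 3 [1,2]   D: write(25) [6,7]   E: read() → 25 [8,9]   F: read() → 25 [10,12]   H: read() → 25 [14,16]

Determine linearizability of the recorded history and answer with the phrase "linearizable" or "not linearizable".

linearizable

one valid linearization: A, B, D, C, E, F, G, H
step 1: A read() → 3 — value 3
step 2: B write(33) — value 33
step 3: D write(25) — value 25
step 4: C read() → 25 — value 25
step 5: E read() → 25 — value 25
step 6: F read() → 25 — value 25
step 7: G read() → 25 — value 25
step 8: H read() → 25 — value 25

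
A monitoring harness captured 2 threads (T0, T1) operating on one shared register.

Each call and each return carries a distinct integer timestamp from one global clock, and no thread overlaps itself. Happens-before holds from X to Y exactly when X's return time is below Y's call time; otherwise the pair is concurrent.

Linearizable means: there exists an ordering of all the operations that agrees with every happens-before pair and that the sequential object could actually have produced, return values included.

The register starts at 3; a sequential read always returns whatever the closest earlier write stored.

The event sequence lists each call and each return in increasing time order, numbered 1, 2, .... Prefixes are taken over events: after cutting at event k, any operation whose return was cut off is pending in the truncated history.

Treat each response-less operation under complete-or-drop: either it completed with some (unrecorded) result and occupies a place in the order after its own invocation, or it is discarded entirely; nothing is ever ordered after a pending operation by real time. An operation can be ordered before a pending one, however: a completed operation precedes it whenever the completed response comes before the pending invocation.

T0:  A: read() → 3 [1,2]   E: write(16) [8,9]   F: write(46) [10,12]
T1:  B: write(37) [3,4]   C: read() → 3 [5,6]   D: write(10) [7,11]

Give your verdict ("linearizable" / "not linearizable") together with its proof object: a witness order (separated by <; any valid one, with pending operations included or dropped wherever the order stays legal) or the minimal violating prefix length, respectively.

already the first 6 events (up to C's response at time 6) admit no linearization; the first 5 still do
exhaustive check: the 3 completed register ops admit one real-time order; illegal
one such order, A, B, C, breaks at step 3 where C read() → 3 is illegal

not linearizable — minimal violating prefix: 6 events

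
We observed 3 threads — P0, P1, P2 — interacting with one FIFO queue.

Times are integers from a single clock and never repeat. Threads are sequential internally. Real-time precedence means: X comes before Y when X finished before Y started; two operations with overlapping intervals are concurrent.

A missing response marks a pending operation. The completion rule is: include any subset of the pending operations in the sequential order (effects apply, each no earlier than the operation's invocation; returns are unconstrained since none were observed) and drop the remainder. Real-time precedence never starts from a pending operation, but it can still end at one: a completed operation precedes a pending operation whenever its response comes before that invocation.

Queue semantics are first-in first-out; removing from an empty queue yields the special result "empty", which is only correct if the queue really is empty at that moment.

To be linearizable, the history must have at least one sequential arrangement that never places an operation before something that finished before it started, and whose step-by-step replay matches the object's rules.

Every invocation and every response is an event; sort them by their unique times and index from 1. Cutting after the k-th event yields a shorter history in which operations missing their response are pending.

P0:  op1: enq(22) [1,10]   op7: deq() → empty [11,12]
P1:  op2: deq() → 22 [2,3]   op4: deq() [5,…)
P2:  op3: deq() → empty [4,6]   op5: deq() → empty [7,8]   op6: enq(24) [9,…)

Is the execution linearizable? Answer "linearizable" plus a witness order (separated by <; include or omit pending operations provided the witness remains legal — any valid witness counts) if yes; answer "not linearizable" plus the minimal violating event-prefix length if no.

step 1: op1 enq(22) — queue <22>
step 2: op2 deq() → 22 — queue <>
step 3: op3 deq() → empty — queue <>
step 4: op4 deq() (pending, included) — queue <>
step 5: op5 deq() → empty — queue <>
step 6: op7 deq() → empty — queue <>

linearizable — witness: op1 < op2 < op3 < op4 < op5 < op7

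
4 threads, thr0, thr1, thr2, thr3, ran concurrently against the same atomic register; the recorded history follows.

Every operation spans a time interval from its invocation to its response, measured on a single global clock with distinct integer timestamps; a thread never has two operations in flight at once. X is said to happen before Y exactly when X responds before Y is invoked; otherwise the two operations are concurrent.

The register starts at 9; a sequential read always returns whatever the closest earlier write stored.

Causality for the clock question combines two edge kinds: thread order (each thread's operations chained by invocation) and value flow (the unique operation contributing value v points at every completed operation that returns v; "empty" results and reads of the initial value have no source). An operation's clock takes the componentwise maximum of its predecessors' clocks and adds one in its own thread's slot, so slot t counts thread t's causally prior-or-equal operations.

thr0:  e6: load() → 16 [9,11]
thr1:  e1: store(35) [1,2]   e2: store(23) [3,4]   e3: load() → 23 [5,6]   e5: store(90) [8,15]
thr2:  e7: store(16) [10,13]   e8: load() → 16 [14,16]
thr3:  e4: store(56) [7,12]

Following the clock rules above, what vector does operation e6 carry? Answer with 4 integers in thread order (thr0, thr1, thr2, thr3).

no predecessors for e4 (invoked 7): thr3 increments from zero → (0, 0, 0, 1)
no predecessors for e7 (invoked 10): thr2 increments from zero → (0, 0, 1, 0)
no predecessors for e1 (invoked 1): thr1 increments from zero → (0, 1, 0, 0)
invoked at 14, e8 merges VC(e7)=(0, 0, 1, 0) and bumps thr2's slot → (0, 0, 2, 0)
invoked at 3, e2 merges VC(e1)=(0, 1, 0, 0) and bumps thr1's slot → (0, 2, 0, 0)
invoked at 9, e6 merges VC(e7)=(0, 0, 1, 0) and bumps thr0's slot → (1, 0, 1, 0)
invoked at 5, e3 merges VC(e2)=(0, 2, 0, 0) and bumps thr1's slot → (0, 3, 0, 0)
invoked at 8, e5 merges VC(e3)=(0, 3, 0, 0) and bumps thr1's slot → (0, 4, 0, 0)
target: VC(e6) = (1, 0, 1, 0)

(1, 0, 1, 0)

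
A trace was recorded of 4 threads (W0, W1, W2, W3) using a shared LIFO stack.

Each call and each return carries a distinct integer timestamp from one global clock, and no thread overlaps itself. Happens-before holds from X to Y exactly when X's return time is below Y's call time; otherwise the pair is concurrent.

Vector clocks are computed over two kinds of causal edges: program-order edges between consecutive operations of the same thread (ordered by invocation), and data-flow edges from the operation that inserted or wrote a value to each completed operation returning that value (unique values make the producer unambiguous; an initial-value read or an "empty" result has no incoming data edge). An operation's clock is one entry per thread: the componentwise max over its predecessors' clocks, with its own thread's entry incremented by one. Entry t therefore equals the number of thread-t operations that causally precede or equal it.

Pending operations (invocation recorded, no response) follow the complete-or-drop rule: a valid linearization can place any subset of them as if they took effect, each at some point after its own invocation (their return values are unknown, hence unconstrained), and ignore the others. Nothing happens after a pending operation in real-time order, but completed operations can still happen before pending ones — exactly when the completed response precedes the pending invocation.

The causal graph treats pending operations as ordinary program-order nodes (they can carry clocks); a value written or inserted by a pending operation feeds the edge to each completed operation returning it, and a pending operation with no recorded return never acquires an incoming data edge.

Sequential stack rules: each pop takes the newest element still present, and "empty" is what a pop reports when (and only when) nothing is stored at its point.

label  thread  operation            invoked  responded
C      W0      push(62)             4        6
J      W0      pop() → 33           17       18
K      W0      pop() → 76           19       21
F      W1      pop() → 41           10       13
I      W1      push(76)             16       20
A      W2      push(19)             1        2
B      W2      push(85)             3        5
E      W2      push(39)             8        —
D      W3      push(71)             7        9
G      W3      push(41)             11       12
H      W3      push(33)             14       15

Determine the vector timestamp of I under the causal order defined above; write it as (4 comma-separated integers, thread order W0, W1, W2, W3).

(0, 2, 0, 2)

no predecessors for D (invoked 7): W3 increments from zero → (0, 0, 0, 1)
no predecessors for A (invoked 1): W2 increments from zero → (0, 0, 1, 0)
no predecessors for C (invoked 4): W0 increments from zero → (1, 0, 0, 0)
from VC(D)=(0, 0, 0, 1), G (invoked 11) maxes components and bumps W3 → (0, 0, 0, 2)
from VC(A)=(0, 0, 1, 0), B (invoked 3) maxes components and bumps W2 → (0, 0, 2, 0)
from VC(G)=(0, 0, 0, 2), H (invoked 14) maxes components and bumps W3 → (0, 0, 0, 3)
from VC(B)=(0, 0, 2, 0), E (invoked 8) maxes components and bumps W2 → (0, 0, 3, 0)
from VC(G)=(0, 0, 0, 2), F (invoked 10) maxes components and bumps W1 → (0, 1, 0, 2)
from VC(F)=(0, 1, 0, 2), I (invoked 16) maxes components and bumps W1 → (0, 2, 0, 2)
from VC(C)=(1, 0, 0, 0), VC(H)=(0, 0, 0, 3), J (invoked 17) maxes components and bumps W0 → (2, 0, 0, 3)
from VC(I)=(0, 2, 0, 2), VC(J)=(2, 0, 0, 3), K (invoked 19) maxes components and bumps W0 → (3, 2, 0, 3)
target: VC(I) = (0, 2, 0, 2)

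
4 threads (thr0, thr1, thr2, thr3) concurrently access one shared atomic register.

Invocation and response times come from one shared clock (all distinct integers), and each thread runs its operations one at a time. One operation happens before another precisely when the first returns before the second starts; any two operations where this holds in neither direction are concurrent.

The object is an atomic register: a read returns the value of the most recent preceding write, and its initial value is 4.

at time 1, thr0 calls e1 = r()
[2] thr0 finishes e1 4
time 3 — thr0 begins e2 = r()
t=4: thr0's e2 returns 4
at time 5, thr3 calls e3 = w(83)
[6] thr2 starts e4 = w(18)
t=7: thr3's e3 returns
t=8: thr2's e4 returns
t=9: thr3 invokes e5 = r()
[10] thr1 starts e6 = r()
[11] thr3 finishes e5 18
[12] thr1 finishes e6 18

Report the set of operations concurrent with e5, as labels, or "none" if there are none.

overlap test against e5 [9,11]: concurrent iff the interval meets 9..11
e1 [1,2]: before
e2 [3,4]: before
e3 [5,7]: before
e4 [6,8]: before
e6 [10,12]: concurrent

e6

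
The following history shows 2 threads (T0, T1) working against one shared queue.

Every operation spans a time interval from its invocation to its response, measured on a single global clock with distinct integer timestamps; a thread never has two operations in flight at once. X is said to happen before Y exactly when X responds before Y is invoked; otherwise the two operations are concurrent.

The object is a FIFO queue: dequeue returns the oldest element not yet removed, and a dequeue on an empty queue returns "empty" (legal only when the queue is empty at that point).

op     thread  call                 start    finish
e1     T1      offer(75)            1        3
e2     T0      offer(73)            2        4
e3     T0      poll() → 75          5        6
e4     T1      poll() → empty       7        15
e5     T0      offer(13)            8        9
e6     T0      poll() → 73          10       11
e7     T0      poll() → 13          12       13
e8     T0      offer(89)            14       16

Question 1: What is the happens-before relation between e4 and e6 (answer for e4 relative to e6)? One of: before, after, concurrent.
e4 spans [7,15], e6 spans [10,11]
the intervals overlap in both directions

concurrent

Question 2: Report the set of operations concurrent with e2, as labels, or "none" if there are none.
e2 spans [2,4]: anything still running between times 2 and 4 counts as concurrent
e1 [1,3]: concurrent
e3 [5,6]: after
e4 [7,15]: after
e5 [8,9]: after
e6 [10,11]: after
e7 [12,13]: after
e8 [14,16]: after

e1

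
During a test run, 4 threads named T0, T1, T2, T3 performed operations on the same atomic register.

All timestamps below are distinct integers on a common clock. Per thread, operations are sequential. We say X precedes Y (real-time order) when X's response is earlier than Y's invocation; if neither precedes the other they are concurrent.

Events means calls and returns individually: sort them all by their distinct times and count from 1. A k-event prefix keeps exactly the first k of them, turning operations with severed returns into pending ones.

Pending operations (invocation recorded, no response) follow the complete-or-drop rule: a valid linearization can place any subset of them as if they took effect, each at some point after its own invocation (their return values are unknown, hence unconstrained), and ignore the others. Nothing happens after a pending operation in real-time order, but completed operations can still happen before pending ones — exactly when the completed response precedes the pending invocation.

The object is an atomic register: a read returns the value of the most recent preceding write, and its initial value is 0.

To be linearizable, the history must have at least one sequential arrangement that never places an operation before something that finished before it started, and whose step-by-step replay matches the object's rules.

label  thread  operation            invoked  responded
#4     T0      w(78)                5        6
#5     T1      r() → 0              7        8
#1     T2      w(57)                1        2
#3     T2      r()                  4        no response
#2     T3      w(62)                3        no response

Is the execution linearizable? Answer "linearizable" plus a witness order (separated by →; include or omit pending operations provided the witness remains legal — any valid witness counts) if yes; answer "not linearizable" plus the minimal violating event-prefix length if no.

events 1..7 are fine; event 8 — the response of #5 at time 8 — makes the prefix non-linearizable
one real-time candidate order over the 3 completed operations — the atomic register replay rejects it
no escape via the 2 pending operations (#2, #3): every completion choice fails
take #1, #4, #5 (pending dropped): step 3 already fails, because #5 r() → 0 cannot occur there

not linearizable — minimal violating prefix: 8 events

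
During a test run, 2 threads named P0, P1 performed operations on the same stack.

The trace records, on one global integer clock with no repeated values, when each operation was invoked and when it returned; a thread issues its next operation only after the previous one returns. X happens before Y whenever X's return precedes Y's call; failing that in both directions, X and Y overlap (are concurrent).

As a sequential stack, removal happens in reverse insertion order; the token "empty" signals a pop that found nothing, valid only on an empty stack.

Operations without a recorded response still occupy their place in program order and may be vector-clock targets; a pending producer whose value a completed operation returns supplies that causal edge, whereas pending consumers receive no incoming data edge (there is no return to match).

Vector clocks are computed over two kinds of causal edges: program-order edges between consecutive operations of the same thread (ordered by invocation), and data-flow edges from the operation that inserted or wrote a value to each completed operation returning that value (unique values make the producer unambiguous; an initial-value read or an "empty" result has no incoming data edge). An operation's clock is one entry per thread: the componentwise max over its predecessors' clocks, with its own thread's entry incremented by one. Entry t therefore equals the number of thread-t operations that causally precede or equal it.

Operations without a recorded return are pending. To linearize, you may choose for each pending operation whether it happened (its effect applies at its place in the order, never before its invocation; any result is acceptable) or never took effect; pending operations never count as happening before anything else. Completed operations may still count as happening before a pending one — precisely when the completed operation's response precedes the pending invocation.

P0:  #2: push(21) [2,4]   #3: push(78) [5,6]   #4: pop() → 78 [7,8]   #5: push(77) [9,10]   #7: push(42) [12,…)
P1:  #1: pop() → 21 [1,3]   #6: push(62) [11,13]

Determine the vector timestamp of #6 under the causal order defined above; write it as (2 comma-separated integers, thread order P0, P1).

(1, 2)

invoked at 2, #2 has no predecessors; its own P0 bump gives (1, 0)
from VC(#2)=(1, 0), #1 (invoked 1) maxes components and bumps P1 → (1, 1)
from VC(#2)=(1, 0), #3 (invoked 5) maxes components and bumps P0 → (2, 0)
from VC(#1)=(1, 1), #6 (invoked 11) maxes components and bumps P1 → (1, 2)
from VC(#3)=(2, 0), #4 (invoked 7) maxes components and bumps P0 → (3, 0)
from VC(#4)=(3, 0), #5 (invoked 9) maxes components and bumps P0 → (4, 0)
from VC(#5)=(4, 0), #7 (invoked 12) maxes components and bumps P0 → (5, 0)
target: VC(#6) = (1, 2)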